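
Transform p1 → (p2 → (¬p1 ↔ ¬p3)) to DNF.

¬p1 ∨ ¬p2 ∨ (p1 ∧ p3)

p1 → (p2 → (¬p1 ↔ ¬p3))
≡ ¬p1 ∨ (p2 → (¬p1 ↔ ¬p3))   (eliminate →)
≡ ¬p1 ∨ ¬p2 ∨ (¬p1 ↔ ¬p3)   (eliminate →)
≡ ¬p1 ∨ ¬p2 ∨ ((¬p1 → ¬p3) ∧ (¬p3 → ¬p1))   (eliminate ↔)
≡ ¬p1 ∨ ¬p2 ∨ ((¬¬p1 ∨ ¬p3) ∧ (¬p3 → ¬p1))   (eliminate →)
≡ ¬p1 ∨ ¬p2 ∨ ((¬¬p1 ∨ ¬p3) ∧ (¬¬p3 ∨ ¬p1))   (eliminate →)
≡ ¬p1 ∨ ¬p2 ∨ ((p1 ∨ ¬p3) ∧ (¬¬p3 ∨ ¬p1))   (double negation)
≡ ¬p1 ∨ ¬p2 ∨ ((p1 ∨ ¬p3) ∧ (p3 ∨ ¬p1))   (double negation)
≡ ¬p1 ∨ ¬p2 ∨ (p1 ∧ p3) ∨ (p1 ∧ ¬p1) ∨ (¬p3 ∧ p3) ∨ (¬p3 ∧ ¬p1)   (distribute ∧ over ∨)
≡ ¬p1 ∨ ¬p2 ∨ (p1 ∧ p3)   (simplify)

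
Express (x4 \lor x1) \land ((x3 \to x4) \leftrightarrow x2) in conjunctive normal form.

(x4 \lor x1) \land ((x3 \to x4) \leftrightarrow x2)
≡ (x4 \lor x1) \land ((x3 \to x4) \to x2) \land (x2 \to (x3 \to x4))   — eliminate \leftrightarrow
≡ (x4 \lor x1) \land (\lnot (x3 \to x4) \lor x2) \land (x2 \to (x3 \to x4))   — eliminate \to
≡ (x4 \lor x1) \land (\lnot (\lnot x3 \lor x4) \lor x2) \land (x2 \to (x3 \to x4))   — eliminate \to
≡ (x4 \lor x1) \land (\lnot (\lnot x3 \lor x4) \lor x2) \land (\lnot x2 \lor (x3 \to x4))   — eliminate \to
≡ (x4 \lor x1) \land (\lnot (\lnot x3 \lor x4) \lor x2) \land (\lnot x2 \lor \lnot x3 \lor x4)   — eliminate \to
≡ (x4 \lor x1) \land ((\lnot \lnot x3 \land \lnot x4) \lor x2) \land (\lnot x2 \lor \lnot x3 \lor x4)   — De Morgan
≡ (x4 \lor x1) \land ((x3 \land \lnot x4) \lor x2) \land (\lnot x2 \lor \lnot x3 \lor x4)   — double negation
≡ (x4 \lor x1) \land (x3 \lor x2) \land (\lnot x4 \lor x2) \land (\lnot x2 \lor \lnot x3 \lor x4)   — distribute \lor over \land

(x4 \lor x1) \land (x3 \lor x2) \land (\lnot x4 \lor x2) \land (\lnot x2 \lor \lnot x3 \lor x4)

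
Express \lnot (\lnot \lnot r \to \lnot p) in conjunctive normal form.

r \land p

\lnot (\lnot \lnot r \to \lnot p)
≡ \lnot (\lnot \lnot \lnot r \lor \lnot p)   [eliminate \to]
≡ \lnot \lnot \lnot \lnot r \land \lnot \lnot p   [De Morgan]
≡ \lnot \lnot r \land \lnot \lnot p   [double negation]
≡ r \land \lnot \lnot p   [double negation]
≡ r \land p   [double negation]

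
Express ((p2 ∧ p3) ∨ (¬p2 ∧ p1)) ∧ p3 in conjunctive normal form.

((p2 ∧ p3) ∨ (¬p2 ∧ p1)) ∧ p3
≡ (p2 ∨ ¬p2) ∧ (p2 ∨ p1) ∧ (p3 ∨ ¬p2) ∧ (p3 ∨ p1) ∧ p3   [distribute ∨ over ∧]
≡ (p2 ∨ p1) ∧ p3   [simplify]

(p2 ∨ p1) ∧ p3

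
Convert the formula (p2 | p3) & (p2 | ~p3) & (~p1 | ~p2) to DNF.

(p2 | p3) & (p2 | ~p3) & (~p1 | ~p2)
= (p2 & p2 & ~p1) | (p2 & p2 & ~p2) | (p2 & ~p3 & ~p1) | (p2 & ~p3 & ~p2) | (p3 & p2 & ~p1) | (p3 & p2 & ~p2) | (p3 & ~p3 & ~p1) | (p3 & ~p3 & ~p2)
= p2 & ~p1

p2 & ~p1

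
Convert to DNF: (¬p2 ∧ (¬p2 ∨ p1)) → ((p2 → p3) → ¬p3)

p2 ∨ ¬p3

(¬p2 ∧ (¬p2 ∨ p1)) → ((p2 → p3) → ¬p3)
≡ ¬(¬p2 ∧ (¬p2 ∨ p1)) ∨ ((p2 → p3) → ¬p3)   (eliminate →)
≡ ¬(¬p2 ∧ (¬p2 ∨ p1)) ∨ ¬(p2 → p3) ∨ ¬p3   (eliminate →)
≡ ¬(¬p2 ∧ (¬p2 ∨ p1)) ∨ ¬(¬p2 ∨ p3) ∨ ¬p3   (eliminate →)
≡ ¬¬p2 ∨ ¬(¬p2 ∨ p1) ∨ ¬(¬p2 ∨ p3) ∨ ¬p3   (De Morgan)
≡ p2 ∨ ¬(¬p2 ∨ p1) ∨ ¬(¬p2 ∨ p3) ∨ ¬p3   (double negation)
≡ p2 ∨ (¬¬p2 ∧ ¬p1) ∨ ¬(¬p2 ∨ p3) ∨ ¬p3   (De Morgan)
≡ p2 ∨ (p2 ∧ ¬p1) ∨ ¬(¬p2 ∨ p3) ∨ ¬p3   (double negation)
≡ p2 ∨ (p2 ∧ ¬p1) ∨ (¬¬p2 ∧ ¬p3) ∨ ¬p3   (De Morgan)
≡ p2 ∨ (p2 ∧ ¬p1) ∨ (p2 ∧ ¬p3) ∨ ¬p3   (double negation)
≡ p2 ∨ ¬p3   (simplify)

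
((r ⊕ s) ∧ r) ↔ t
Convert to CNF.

((r ⊕ s) ∧ r) ↔ t
= (((r ⊕ s) ∧ r) → t) ∧ (t → ((r ⊕ s) ∧ r))   [eliminate ↔]
= (¬((r ⊕ s) ∧ r) ∨ t) ∧ (t → ((r ⊕ s) ∧ r))   [eliminate →]
= (¬((r ∨ s) ∧ ¬(r ∧ s) ∧ r) ∨ t) ∧ (t → ((r ⊕ s) ∧ r))   [expand ⊕]
= (¬((r ∨ s) ∧ ¬(r ∧ s) ∧ r) ∨ t) ∧ (¬t ∨ ((r ⊕ s) ∧ r))   [eliminate →]
= (¬((r ∨ s) ∧ ¬(r ∧ s) ∧ r) ∨ t) ∧ (¬t ∨ ((r ∨ s) ∧ ¬(r ∧ s) ∧ r))   [expand ⊕]
= (¬(r ∨ s) ∨ ¬¬(r ∧ s) ∨ ¬r ∨ t) ∧ (¬t ∨ ((r ∨ s) ∧ ¬(r ∧ s) ∧ r))   [De Morgan]
= ((¬r ∧ ¬s) ∨ ¬¬(r ∧ s) ∨ ¬r ∨ t) ∧ (¬t ∨ ((r ∨ s) ∧ ¬(r ∧ s) ∧ r))   [De Morgan]
= ((¬r ∧ ¬s) ∨ (r ∧ s) ∨ ¬r ∨ t) ∧ (¬t ∨ ((r ∨ s) ∧ ¬(r ∧ s) ∧ r))   [double negation]
= ((¬r ∧ ¬s) ∨ (r ∧ s) ∨ ¬r ∨ t) ∧ (¬t ∨ ((r ∨ s) ∧ (¬r ∨ ¬s) ∧ r))   [De Morgan]
= (¬r ∨ r ∨ ¬r ∨ t) ∧ (¬r ∨ s ∨ ¬r ∨ t) ∧ (¬s ∨ r ∨ ¬r ∨ t) ∧ (¬s ∨ s ∨ ¬r ∨ t) ∧ (¬t ∨ r ∨ s) ∧ (¬t ∨ ¬r ∨ ¬s) ∧ (¬t ∨ r)   [distribute ∨ over ∧]
= (¬r ∨ s ∨ t) ∧ (¬t ∨ ¬r ∨ ¬s) ∧ (¬t ∨ r)   [simplify]

(¬r ∨ s ∨ t) ∧ (¬t ∨ ¬r ∨ ¬s) ∧ (¬t ∨ r)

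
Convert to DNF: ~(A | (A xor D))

~A & ~D

~(A | (A xor D))
≡ ~(A | (A & ~D) | (~A & D))   [expand xor]
≡ ~A & ~(A & ~D) & ~(~A & D)   [De Morgan]
≡ ~A & (~A | ~~D) & ~(~A & D)   [De Morgan]
≡ ~A & (~A | D) & ~(~A & D)   [double negation]
≡ ~A & (~A | D) & (~~A | ~D)   [De Morgan]
≡ ~A & (~A | D) & (A | ~D)   [double negation]
≡ (~A & ~A & A) | (~A & ~A & ~D) | (~A & D & A) | (~A & D & ~D)   [distribute & over |]
≡ ~A & ~D   [simplify]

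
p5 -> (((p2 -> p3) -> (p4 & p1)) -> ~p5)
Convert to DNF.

p5 -> (((p2 -> p3) -> (p4 & p1)) -> ~p5)
≡ ~p5 | (((p2 -> p3) -> (p4 & p1)) -> ~p5)   [eliminate ->]
≡ ~p5 | ~((p2 -> p3) -> (p4 & p1)) | ~p5   [eliminate ->]
≡ ~p5 | ~(~(p2 -> p3) | (p4 & p1)) | ~p5   [eliminate ->]
≡ ~p5 | ~(~(~p2 | p3) | (p4 & p1)) | ~p5   [eliminate ->]
≡ ~p5 | (~~(~p2 | p3) & ~(p4 & p1)) | ~p5   [De Morgan]
≡ ~p5 | ((~p2 | p3) & ~(p4 & p1)) | ~p5   [double negation]
≡ ~p5 | ((~p2 | p3) & (~p4 | ~p1)) | ~p5   [De Morgan]
≡ ~p5 | (~p2 & ~p4) | (~p2 & ~p1) | (p3 & ~p4) | (p3 & ~p1) | ~p5   [distribute & over |]
≡ ~p5 | (~p2 & ~p4) | (~p2 & ~p1) | (p3 & ~p4) | (p3 & ~p1)   [simplify]

~p5 | (~p2 & ~p4) | (~p2 & ~p1) | (p3 & ~p4) | (p3 & ~p1)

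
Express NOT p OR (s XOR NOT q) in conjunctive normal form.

(NOT p OR s OR NOT q) AND (NOT p OR NOT s OR q)

NOT p OR (s XOR NOT q)
≡ NOT p OR ((s OR NOT q) AND NOT (s AND NOT q))   [expand XOR]
≡ NOT p OR ((s OR NOT q) AND (NOT s OR NOT NOT q))   [De Morgan]
≡ NOT p OR ((s OR NOT q) AND (NOT s OR q))   [double negation]
≡ (NOT p OR s OR NOT q) AND (NOT p OR NOT s OR q)   [distribute OR over AND]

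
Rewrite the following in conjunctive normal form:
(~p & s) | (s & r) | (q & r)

(~p | r) & (s | q) & (s | r)

(~p & s) | (s & r) | (q & r)
⇔ (~p | s | q) & (~p | s | r) & (~p | r | q) & (~p | r | r) & (s | s | q) & (s | s | r) & (s | r | q) & (s | r | r)   — distribute | over &
⇔ (~p | r) & (s | q) & (s | r)   — simplify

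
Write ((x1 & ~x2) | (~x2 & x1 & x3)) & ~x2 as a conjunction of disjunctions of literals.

((x1 & ~x2) | (~x2 & x1 & x3)) & ~x2
≡ (x1 | ~x2) & (x1 | x1) & (x1 | x3) & (~x2 | ~x2) & (~x2 | x1) & (~x2 | x3) & ~x2   (distribute | over &)
≡ x1 & ~x2   (simplify)

x1 & ~x2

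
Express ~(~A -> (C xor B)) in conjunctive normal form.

~(~A -> (C xor B))
≡ ~(~~A | (C xor B))   [eliminate ->]
≡ ~(~~A | ((C | B) & ~(C & B)))   [expand xor]
≡ ~~~A & ~((C | B) & ~(C & B))   [De Morgan]
≡ ~A & ~((C | B) & ~(C & B))   [double negation]
≡ ~A & (~(C | B) | ~~(C & B))   [De Morgan]
≡ ~A & ((~C & ~B) | ~~(C & B))   [De Morgan]
≡ ~A & ((~C & ~B) | (C & B))   [double negation]
≡ ~A & (~C | C) & (~C | B) & (~B | C) & (~B | B)   [distribute | over &]
≡ ~A & (~C | B) & (~B | C)   [simplify]

~A & (~C | B) & (~B | C)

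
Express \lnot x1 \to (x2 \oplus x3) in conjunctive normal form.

(x1 \lor x2 \lor x3) \land (x1 \lor \lnot x2 \lor \lnot x3)

\lnot x1 \to (x2 \oplus x3)
≡ \lnot \lnot x1 \lor (x2 \oplus x3)   [eliminate \to]
≡ \lnot \lnot x1 \lor ((x2 \lor x3) \land \lnot (x2 \land x3))   [expand \oplus]
≡ x1 \lor ((x2 \lor x3) \land \lnot (x2 \land x3))   [double negation]
≡ x1 \lor ((x2 \lor x3) \land (\lnot x2 \lor \lnot x3))   [De Morgan]
≡ (x1 \lor x2 \lor x3) \land (x1 \lor \lnot x2 \lor \lnot x3)   [distribute \lor over \land]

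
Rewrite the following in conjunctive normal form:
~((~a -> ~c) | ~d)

~((~a -> ~c) | ~d)
≡ ~(~~a | ~c | ~d)   (eliminate ->)
≡ ~~~a & ~~c & ~~d   (De Morgan)
≡ ~a & ~~c & ~~d   (double negation)
≡ ~a & c & ~~d   (double negation)
≡ ~a & c & d   (double negation)

~a & c & d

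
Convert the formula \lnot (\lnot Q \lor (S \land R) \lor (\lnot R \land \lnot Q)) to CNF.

\lnot (\lnot Q \lor (S \land R) \lor (\lnot R \land \lnot Q))
⇔ \lnot \lnot Q \land \lnot (S \land R) \land \lnot (\lnot R \land \lnot Q)   [De Morgan]
⇔ Q \land \lnot (S \land R) \land \lnot (\lnot R \land \lnot Q)   [double negation]
⇔ Q \land (\lnot S \lor \lnot R) \land \lnot (\lnot R \land \lnot Q)   [De Morgan]
⇔ Q \land (\lnot S \lor \lnot R) \land (\lnot \lnot R \lor \lnot \lnot Q)   [De Morgan]
⇔ Q \land (\lnot S \lor \lnot R) \land (R \lor \lnot \lnot Q)   [double negation]
⇔ Q \land (\lnot S \lor \lnot R) \land (R \lor Q)   [double negation]
⇔ Q \land (\lnot S \lor \lnot R)   [simplify]

Q \land (\lnot S \lor \lnot R)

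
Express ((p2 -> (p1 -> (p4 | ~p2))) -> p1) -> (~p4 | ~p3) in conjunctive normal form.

((p2 -> (p1 -> (p4 | ~p2))) -> p1) -> (~p4 | ~p3)
≡ ~((p2 -> (p1 -> (p4 | ~p2))) -> p1) | ~p4 | ~p3   (eliminate ->)
≡ ~(~(p2 -> (p1 -> (p4 | ~p2))) | p1) | ~p4 | ~p3   (eliminate ->)
≡ ~(~(~p2 | (p1 -> (p4 | ~p2))) | p1) | ~p4 | ~p3   (eliminate ->)
≡ ~(~(~p2 | ~p1 | p4 | ~p2) | p1) | ~p4 | ~p3   (eliminate ->)
≡ (~~(~p2 | ~p1 | p4 | ~p2) & ~p1) | ~p4 | ~p3   (De Morgan)
≡ ((~p2 | ~p1 | p4 | ~p2) & ~p1) | ~p4 | ~p3   (double negation)
≡ (~p2 | ~p1 | p4 | ~p2 | ~p4 | ~p3) & (~p1 | ~p4 | ~p3)   (distribute | over &)
≡ ~p1 | ~p4 | ~p3   (simplify)

~p1 | ~p4 | ~p3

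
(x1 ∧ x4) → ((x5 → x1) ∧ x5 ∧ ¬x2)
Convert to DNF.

¬x1 ∨ ¬x4 ∨ (x1 ∧ x5 ∧ ¬x2)

(x1 ∧ x4) → ((x5 → x1) ∧ x5 ∧ ¬x2)
≡ ¬(x1 ∧ x4) ∨ ((x5 → x1) ∧ x5 ∧ ¬x2)   [eliminate →]
≡ ¬(x1 ∧ x4) ∨ ((¬x5 ∨ x1) ∧ x5 ∧ ¬x2)   [eliminate →]
≡ ¬x1 ∨ ¬x4 ∨ ((¬x5 ∨ x1) ∧ x5 ∧ ¬x2)   [De Morgan]
≡ ¬x1 ∨ ¬x4 ∨ (¬x5 ∧ x5 ∧ ¬x2) ∨ (x1 ∧ x5 ∧ ¬x2)   [distribute ∧ over ∨]
≡ ¬x1 ∨ ¬x4 ∨ (x1 ∧ x5 ∧ ¬x2)   [simplify]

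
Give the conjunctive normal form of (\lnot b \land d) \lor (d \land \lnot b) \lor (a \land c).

(\lnot b \lor a) \land (\lnot b \lor c) \land (d \lor a) \land (d \lor c)

(\lnot b \land d) \lor (d \land \lnot b) \lor (a \land c)
≡ (\lnot b \lor d \lor a) \land (\lnot b \lor d \lor c) \land (\lnot b \lor \lnot b \lor a) \land (\lnot b \lor \lnot b \lor c) \land (d \lor d \lor a) \land (d \lor d \lor c) \land (d \lor \lnot b \lor a) \land (d \lor \lnot b \lor c)   [distribute \lor over \land]
≡ (\lnot b \lor a) \land (\lnot b \lor c) \land (d \lor a) \land (d \lor c)   [simplify]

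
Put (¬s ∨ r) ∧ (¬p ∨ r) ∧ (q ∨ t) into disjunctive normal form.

(¬s ∧ ¬p ∧ q) ∨ (¬s ∧ ¬p ∧ t) ∨ (r ∧ q) ∨ (r ∧ t)

(¬s ∨ r) ∧ (¬p ∨ r) ∧ (q ∨ t)
= (¬s ∧ ¬p ∧ q) ∨ (¬s ∧ ¬p ∧ t) ∨ (¬s ∧ r ∧ q) ∨ (¬s ∧ r ∧ t) ∨ (r ∧ ¬p ∧ q) ∨ (r ∧ ¬p ∧ t) ∨ (r ∧ r ∧ q) ∨ (r ∧ r ∧ t)   (distribute ∧ over ∨)
= (¬s ∧ ¬p ∧ q) ∨ (¬s ∧ ¬p ∧ t) ∨ (r ∧ q) ∨ (r ∧ t)   (simplify)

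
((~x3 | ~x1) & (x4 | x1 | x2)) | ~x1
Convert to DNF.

((~x3 | ~x1) & (x4 | x1 | x2)) | ~x1
≡ (~x3 & x4) | (~x3 & x1) | (~x3 & x2) | (~x1 & x4) | (~x1 & x1) | (~x1 & x2) | ~x1   — distribute & over |
≡ (~x3 & x4) | (~x3 & x1) | (~x3 & x2) | ~x1   — simplify

(~x3 & x4) | (~x3 & x1) | (~x3 & x2) | ~x1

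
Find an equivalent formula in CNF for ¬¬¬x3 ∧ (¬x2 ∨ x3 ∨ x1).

¬¬¬x3 ∧ (¬x2 ∨ x3 ∨ x1)
≡ ¬x3 ∧ (¬x2 ∨ x3 ∨ x1)   — double negation

¬x3 ∧ (¬x2 ∨ x3 ∨ x1)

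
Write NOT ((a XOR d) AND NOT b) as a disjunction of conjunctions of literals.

NOT ((a XOR d) AND NOT b)
≡ NOT (((a AND NOT d) OR (NOT a AND d)) AND NOT b)   (expand XOR)
≡ NOT ((a AND NOT d) OR (NOT a AND d)) OR NOT NOT b   (De Morgan)
≡ (NOT (a AND NOT d) AND NOT (NOT a AND d)) OR NOT NOT b   (De Morgan)
≡ ((NOT a OR NOT NOT d) AND NOT (NOT a AND d)) OR NOT NOT b   (De Morgan)
≡ ((NOT a OR d) AND NOT (NOT a AND d)) OR NOT NOT b   (double negation)
≡ ((NOT a OR d) AND (NOT NOT a OR NOT d)) OR NOT NOT b   (De Morgan)
≡ ((NOT a OR d) AND (a OR NOT d)) OR NOT NOT b   (double negation)
≡ ((NOT a OR d) AND (a OR NOT d)) OR b   (double negation)
≡ (NOT a AND a) OR (NOT a AND NOT d) OR (d AND a) OR (d AND NOT d) OR b   (distribute AND over OR)
≡ (NOT a AND NOT d) OR (d AND a) OR b   (simplify)

(NOT a AND NOT d) OR (d AND a) OR b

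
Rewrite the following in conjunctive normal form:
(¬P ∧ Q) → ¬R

P ∨ ¬Q ∨ ¬R

(¬P ∧ Q) → ¬R
= ¬(¬P ∧ Q) ∨ ¬R   [eliminate →]
= ¬¬P ∨ ¬Q ∨ ¬R   [De Morgan]
= P ∨ ¬Q ∨ ¬R   [double negation]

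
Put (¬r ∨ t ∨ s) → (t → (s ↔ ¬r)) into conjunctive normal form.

(r ∨ ¬t ∨ s) ∧ (¬t ∨ ¬s ∨ ¬r)

(¬r ∨ t ∨ s) → (t → (s ↔ ¬r))
⇔ ¬(¬r ∨ t ∨ s) ∨ (t → (s ↔ ¬r))   [eliminate →]
⇔ ¬(¬r ∨ t ∨ s) ∨ ¬t ∨ (s ↔ ¬r)   [eliminate →]
⇔ ¬(¬r ∨ t ∨ s) ∨ ¬t ∨ ((s → ¬r) ∧ (¬r → s))   [eliminate ↔]
⇔ ¬(¬r ∨ t ∨ s) ∨ ¬t ∨ ((¬s ∨ ¬r) ∧ (¬r → s))   [eliminate →]
⇔ ¬(¬r ∨ t ∨ s) ∨ ¬t ∨ ((¬s ∨ ¬r) ∧ (¬¬r ∨ s))   [eliminate →]
⇔ (¬¬r ∧ ¬t ∧ ¬s) ∨ ¬t ∨ ((¬s ∨ ¬r) ∧ (¬¬r ∨ s))   [De Morgan]
⇔ (r ∧ ¬t ∧ ¬s) ∨ ¬t ∨ ((¬s ∨ ¬r) ∧ (¬¬r ∨ s))   [double negation]
⇔ (r ∧ ¬t ∧ ¬s) ∨ ¬t ∨ ((¬s ∨ ¬r) ∧ (r ∨ s))   [double negation]
⇔ (r ∨ ¬t ∨ ¬s ∨ ¬r) ∧ (r ∨ ¬t ∨ r ∨ s) ∧ (¬t ∨ ¬t ∨ ¬s ∨ ¬r) ∧ (¬t ∨ ¬t ∨ r ∨ s) ∧ (¬s ∨ ¬t ∨ ¬s ∨ ¬r) ∧ (¬s ∨ ¬t ∨ r ∨ s)   [distribute ∨ over ∧]
⇔ (r ∨ ¬t ∨ s) ∧ (¬t ∨ ¬s ∨ ¬r)   [simplify]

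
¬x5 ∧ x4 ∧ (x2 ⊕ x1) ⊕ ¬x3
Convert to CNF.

¬x5 ∧ x4 ∧ (x2 ⊕ x1) ⊕ ¬x3
≡ (¬x5 ∧ x4 ∧ (x2 ⊕ x1) ∨ ¬x3) ∧ ¬(¬x5 ∧ x4 ∧ (x2 ⊕ x1) ∧ ¬x3)   [expand ⊕]
≡ (¬x5 ∧ x4 ∧ (x2 ∨ x1) ∧ ¬(x2 ∧ x1) ∨ ¬x3) ∧ ¬(¬x5 ∧ x4 ∧ (x2 ⊕ x1) ∧ ¬x3)   [expand ⊕]
≡ (¬x5 ∧ x4 ∧ (x2 ∨ x1) ∧ ¬(x2 ∧ x1) ∨ ¬x3) ∧ ¬(¬x5 ∧ x4 ∧ (x2 ∨ x1) ∧ ¬(x2 ∧ x1) ∧ ¬x3)   [expand ⊕]
≡ (¬x5 ∧ x4 ∧ (x2 ∨ x1) ∧ (¬x2 ∨ ¬x1) ∨ ¬x3) ∧ ¬(¬x5 ∧ x4 ∧ (x2 ∨ x1) ∧ ¬(x2 ∧ x1) ∧ ¬x3)   [De Morgan]
≡ (¬x5 ∧ x4 ∧ (x2 ∨ x1) ∧ (¬x2 ∨ ¬x1) ∨ ¬x3) ∧ (¬¬x5 ∨ ¬x4 ∨ ¬(x2 ∨ x1) ∨ ¬¬(x2 ∧ x1) ∨ ¬¬x3)   [De Morgan]
≡ (¬x5 ∧ x4 ∧ (x2 ∨ x1) ∧ (¬x2 ∨ ¬x1) ∨ ¬x3) ∧ (x5 ∨ ¬x4 ∨ ¬(x2 ∨ x1) ∨ ¬¬(x2 ∧ x1) ∨ ¬¬x3)   [double negation]
≡ (¬x5 ∧ x4 ∧ (x2 ∨ x1) ∧ (¬x2 ∨ ¬x1) ∨ ¬x3) ∧ (x5 ∨ ¬x4 ∨ ¬x2 ∧ ¬x1 ∨ ¬¬(x2 ∧ x1) ∨ ¬¬x3)   [De Morgan]
≡ (¬x5 ∧ x4 ∧ (x2 ∨ x1) ∧ (¬x2 ∨ ¬x1) ∨ ¬x3) ∧ (x5 ∨ ¬x4 ∨ ¬x2 ∧ ¬x1 ∨ x2 ∧ x1 ∨ ¬¬x3)   [double negation]
≡ (¬x5 ∧ x4 ∧ (x2 ∨ x1) ∧ (¬x2 ∨ ¬x1) ∨ ¬x3) ∧ (x5 ∨ ¬x4 ∨ ¬x2 ∧ ¬x1 ∨ x2 ∧ x1 ∨ x3)   [double negation]
≡ (¬x5 ∨ ¬x3) ∧ (x4 ∨ ¬x3) ∧ (x2 ∨ x1 ∨ ¬x3) ∧ (¬x2 ∨ ¬x1 ∨ ¬x3) ∧ (x5 ∨ ¬x4 ∨ ¬x2 ∨ x2 ∨ x3) ∧ (x5 ∨ ¬x4 ∨ ¬x2 ∨ x1 ∨ x3) ∧ (x5 ∨ ¬x4 ∨ ¬x1 ∨ x2 ∨ x3) ∧ (x5 ∨ ¬x4 ∨ ¬x1 ∨ x1 ∨ x3)   [distribute ∨ over ∧]
≡ (¬x5 ∨ ¬x3) ∧ (x4 ∨ ¬x3) ∧ (x2 ∨ x1 ∨ ¬x3) ∧ (¬x2 ∨ ¬x1 ∨ ¬x3) ∧ (x5 ∨ ¬x4 ∨ ¬x2 ∨ x1 ∨ x3) ∧ (x5 ∨ ¬x4 ∨ ¬x1 ∨ x2 ∨ x3)   [simplify]

(¬x5 ∨ ¬x3) ∧ (x4 ∨ ¬x3) ∧ (x2 ∨ x1 ∨ ¬x3) ∧ (¬x2 ∨ ¬x1 ∨ ¬x3) ∧ (x5 ∨ ¬x4 ∨ ¬x2 ∨ x1 ∨ x3) ∧ (x5 ∨ ¬x4 ∨ ¬x1 ∨ x2 ∨ x3)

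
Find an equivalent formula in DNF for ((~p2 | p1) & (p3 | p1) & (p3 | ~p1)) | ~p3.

(~p2 & p3) | (p1 & p3) | ~p3

((~p2 | p1) & (p3 | p1) & (p3 | ~p1)) | ~p3
= (~p2 & p3 & p3) | (~p2 & p3 & ~p1) | (~p2 & p1 & p3) | (~p2 & p1 & ~p1) | (p1 & p3 & p3) | (p1 & p3 & ~p1) | (p1 & p1 & p3) | (p1 & p1 & ~p1) | ~p3   (distribute & over |)
= (~p2 & p3) | (p1 & p3) | ~p3   (simplify)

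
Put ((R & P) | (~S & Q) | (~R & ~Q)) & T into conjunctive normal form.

(R | ~S | ~Q) & (P | ~S | ~R) & (P | ~S | ~Q) & (P | Q | ~R) & T

((R & P) | (~S & Q) | (~R & ~Q)) & T
⇔ (R | ~S | ~R) & (R | ~S | ~Q) & (R | Q | ~R) & (R | Q | ~Q) & (P | ~S | ~R) & (P | ~S | ~Q) & (P | Q | ~R) & (P | Q | ~Q) & T   [distribute | over &]
⇔ (R | ~S | ~Q) & (P | ~S | ~R) & (P | ~S | ~Q) & (P | Q | ~R) & T   [simplify]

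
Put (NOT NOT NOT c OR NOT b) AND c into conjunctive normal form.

(NOT NOT NOT c OR NOT b) AND c
= (NOT c OR NOT b) AND c   — double negation

(NOT c OR NOT b) AND c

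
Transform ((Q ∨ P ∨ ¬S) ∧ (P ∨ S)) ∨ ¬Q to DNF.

((Q ∨ P ∨ ¬S) ∧ (P ∨ S)) ∨ ¬Q
≡ (Q ∧ P) ∨ (Q ∧ S) ∨ (P ∧ P) ∨ (P ∧ S) ∨ (¬S ∧ P) ∨ (¬S ∧ S) ∨ ¬Q   — distribute ∧ over ∨
≡ (Q ∧ S) ∨ P ∨ ¬Q   — simplify

(Q ∧ S) ∨ P ∨ ¬Q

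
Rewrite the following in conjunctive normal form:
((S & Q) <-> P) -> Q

Q | P

((S & Q) <-> P) -> Q
⇔ ~((S & Q) <-> P) | Q   [eliminate ->]
⇔ ~(((S & Q) -> P) & (P -> (S & Q))) | Q   [eliminate <->]
⇔ ~((~(S & Q) | P) & (P -> (S & Q))) | Q   [eliminate ->]
⇔ ~((~(S & Q) | P) & (~P | (S & Q))) | Q   [eliminate ->]
⇔ ~(~(S & Q) | P) | ~(~P | (S & Q)) | Q   [De Morgan]
⇔ (~~(S & Q) & ~P) | ~(~P | (S & Q)) | Q   [De Morgan]
⇔ (S & Q & ~P) | ~(~P | (S & Q)) | Q   [double negation]
⇔ (S & Q & ~P) | (~~P & ~(S & Q)) | Q   [De Morgan]
⇔ (S & Q & ~P) | (P & ~(S & Q)) | Q   [double negation]
⇔ (S & Q & ~P) | (P & (~S | ~Q)) | Q   [De Morgan]
⇔ (S | P | Q) & (S | ~S | ~Q | Q) & (Q | P | Q) & (Q | ~S | ~Q | Q) & (~P | P | Q) & (~P | ~S | ~Q | Q)   [distribute | over &]
⇔ Q | P   [simplify]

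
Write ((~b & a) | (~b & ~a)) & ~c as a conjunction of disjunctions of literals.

((~b & a) | (~b & ~a)) & ~c
= (~b | ~b) & (~b | ~a) & (a | ~b) & (a | ~a) & ~c   (distribute | over &)
= ~b & ~c   (simplify)

~b & ~c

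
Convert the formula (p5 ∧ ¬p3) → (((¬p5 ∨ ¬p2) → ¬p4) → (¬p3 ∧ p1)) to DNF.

¬p5 ∨ p3 ∨ (¬p2 ∧ p4) ∨ (¬p3 ∧ p1)

(p5 ∧ ¬p3) → (((¬p5 ∨ ¬p2) → ¬p4) → (¬p3 ∧ p1))
= ¬(p5 ∧ ¬p3) ∨ (((¬p5 ∨ ¬p2) → ¬p4) → (¬p3 ∧ p1))   [eliminate →]
= ¬(p5 ∧ ¬p3) ∨ ¬((¬p5 ∨ ¬p2) → ¬p4) ∨ (¬p3 ∧ p1)   [eliminate →]
= ¬(p5 ∧ ¬p3) ∨ ¬(¬(¬p5 ∨ ¬p2) ∨ ¬p4) ∨ (¬p3 ∧ p1)   [eliminate →]
= ¬p5 ∨ ¬¬p3 ∨ ¬(¬(¬p5 ∨ ¬p2) ∨ ¬p4) ∨ (¬p3 ∧ p1)   [De Morgan]
= ¬p5 ∨ p3 ∨ ¬(¬(¬p5 ∨ ¬p2) ∨ ¬p4) ∨ (¬p3 ∧ p1)   [double negation]
= ¬p5 ∨ p3 ∨ (¬¬(¬p5 ∨ ¬p2) ∧ ¬¬p4) ∨ (¬p3 ∧ p1)   [De Morgan]
= ¬p5 ∨ p3 ∨ ((¬p5 ∨ ¬p2) ∧ ¬¬p4) ∨ (¬p3 ∧ p1)   [double negation]
= ¬p5 ∨ p3 ∨ ((¬p5 ∨ ¬p2) ∧ p4) ∨ (¬p3 ∧ p1)   [double negation]
= ¬p5 ∨ p3 ∨ (¬p5 ∧ p4) ∨ (¬p2 ∧ p4) ∨ (¬p3 ∧ p1)   [distribute ∧ over ∨]
= ¬p5 ∨ p3 ∨ (¬p2 ∧ p4) ∨ (¬p3 ∧ p1)   [simplify]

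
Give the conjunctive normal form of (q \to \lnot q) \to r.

q \lor r

(q \to \lnot q) \to r
= \lnot (q \to \lnot q) \lor r   — eliminate \to
= \lnot (\lnot q \lor \lnot q) \lor r   — eliminate \to
= (\lnot \lnot q \land \lnot \lnot q) \lor r   — De Morgan
= (q \land \lnot \lnot q) \lor r   — double negation
= (q \land q) \lor r   — double negation
= (q \lor r) \land (q \lor r)   — distribute \lor over \land
= q \lor r   — simplify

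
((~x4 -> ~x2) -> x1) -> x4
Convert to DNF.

(~x2 & ~x1) | x4

((~x4 -> ~x2) -> x1) -> x4
≡ ~((~x4 -> ~x2) -> x1) | x4   [eliminate ->]
≡ ~(~(~x4 -> ~x2) | x1) | x4   [eliminate ->]
≡ ~(~(~~x4 | ~x2) | x1) | x4   [eliminate ->]
≡ (~~(~~x4 | ~x2) & ~x1) | x4   [De Morgan]
≡ ((~~x4 | ~x2) & ~x1) | x4   [double negation]
≡ ((x4 | ~x2) & ~x1) | x4   [double negation]
≡ (x4 & ~x1) | (~x2 & ~x1) | x4   [distribute & over |]
≡ (~x2 & ~x1) | x4   [simplify]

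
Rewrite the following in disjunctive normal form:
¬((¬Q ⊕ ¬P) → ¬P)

¬((¬Q ⊕ ¬P) → ¬P)
≡ ¬(¬(¬Q ⊕ ¬P) ∨ ¬P)   [eliminate →]
≡ ¬(¬((¬Q ∧ ¬¬P) ∨ (¬¬Q ∧ ¬P)) ∨ ¬P)   [expand ⊕]
≡ ¬¬((¬Q ∧ ¬¬P) ∨ (¬¬Q ∧ ¬P)) ∧ ¬¬P   [De Morgan]
≡ ((¬Q ∧ ¬¬P) ∨ (¬¬Q ∧ ¬P)) ∧ ¬¬P   [double negation]
≡ ((¬Q ∧ P) ∨ (¬¬Q ∧ ¬P)) ∧ ¬¬P   [double negation]
≡ ((¬Q ∧ P) ∨ (Q ∧ ¬P)) ∧ ¬¬P   [double negation]
≡ ((¬Q ∧ P) ∨ (Q ∧ ¬P)) ∧ P   [double negation]
≡ (¬Q ∧ P ∧ P) ∨ (Q ∧ ¬P ∧ P)   [distribute ∧ over ∨]
≡ ¬Q ∧ P   [simplify]

¬Q ∧ P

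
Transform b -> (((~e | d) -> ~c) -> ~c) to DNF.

b -> (((~e | d) -> ~c) -> ~c)
= ~b | (((~e | d) -> ~c) -> ~c)   [eliminate ->]
= ~b | ~((~e | d) -> ~c) | ~c   [eliminate ->]
= ~b | ~(~(~e | d) | ~c) | ~c   [eliminate ->]
= ~b | (~~(~e | d) & ~~c) | ~c   [De Morgan]
= ~b | ((~e | d) & ~~c) | ~c   [double negation]
= ~b | ((~e | d) & c) | ~c   [double negation]
= ~b | (~e & c) | (d & c) | ~c   [distribute & over |]

~b | (~e & c) | (d & c) | ~c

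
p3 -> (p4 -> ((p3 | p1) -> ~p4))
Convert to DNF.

p3 -> (p4 -> ((p3 | p1) -> ~p4))
= ~p3 | (p4 -> ((p3 | p1) -> ~p4))   [eliminate ->]
= ~p3 | ~p4 | ((p3 | p1) -> ~p4)   [eliminate ->]
= ~p3 | ~p4 | ~(p3 | p1) | ~p4   [eliminate ->]
= ~p3 | ~p4 | (~p3 & ~p1) | ~p4   [De Morgan]
= ~p3 | ~p4   [simplify]

~p3 | ~p4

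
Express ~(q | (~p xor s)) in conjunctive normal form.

~(q | (~p xor s))
≡ ~(q | ((~p | s) & ~(~p & s)))   — expand xor
≡ ~q & ~((~p | s) & ~(~p & s))   — De Morgan
≡ ~q & (~(~p | s) | ~~(~p & s))   — De Morgan
≡ ~q & ((~~p & ~s) | ~~(~p & s))   — De Morgan
≡ ~q & ((p & ~s) | ~~(~p & s))   — double negation
≡ ~q & ((p & ~s) | (~p & s))   — double negation
≡ ~q & (p | ~p) & (p | s) & (~s | ~p) & (~s | s)   — distribute | over &
≡ ~q & (p | s) & (~s | ~p)   — simplify

~q & (p | s) & (~s | ~p)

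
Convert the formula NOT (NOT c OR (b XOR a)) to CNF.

NOT (NOT c OR (b XOR a))
= NOT (NOT c OR ((b OR a) AND NOT (b AND a)))   [expand XOR]
= NOT NOT c AND NOT ((b OR a) AND NOT (b AND a))   [De Morgan]
= c AND NOT ((b OR a) AND NOT (b AND a))   [double negation]
= c AND (NOT (b OR a) OR NOT NOT (b AND a))   [De Morgan]
= c AND ((NOT b AND NOT a) OR NOT NOT (b AND a))   [De Morgan]
= c AND ((NOT b AND NOT a) OR (b AND a))   [double negation]
= c AND (NOT b OR b) AND (NOT b OR a) AND (NOT a OR b) AND (NOT a OR a)   [distribute OR over AND]
= c AND (NOT b OR a) AND (NOT a OR b)   [simplify]

c AND (NOT b OR a) AND (NOT a OR b)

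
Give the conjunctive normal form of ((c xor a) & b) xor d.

(c | a | d) & (~c | ~a | d) & (b | d) & (~c | a | ~b | ~d) & (~a | c | ~b | ~d)

((c xor a) & b) xor d
= (((c xor a) & b) | d) & ~((c xor a) & b & d)   (expand xor)
= (((c | a) & ~(c & a) & b) | d) & ~((c xor a) & b & d)   (expand xor)
= (((c | a) & ~(c & a) & b) | d) & ~((c | a) & ~(c & a) & b & d)   (expand xor)
= (((c | a) & (~c | ~a) & b) | d) & ~((c | a) & ~(c & a) & b & d)   (De Morgan)
= (((c | a) & (~c | ~a) & b) | d) & (~(c | a) | ~~(c & a) | ~b | ~d)   (De Morgan)
= (((c | a) & (~c | ~a) & b) | d) & ((~c & ~a) | ~~(c & a) | ~b | ~d)   (De Morgan)
= (((c | a) & (~c | ~a) & b) | d) & ((~c & ~a) | (c & a) | ~b | ~d)   (double negation)
= (c | a | d) & (~c | ~a | d) & (b | d) & (~c | c | ~b | ~d) & (~c | a | ~b | ~d) & (~a | c | ~b | ~d) & (~a | a | ~b | ~d)   (distribute | over &)
= (c | a | d) & (~c | ~a | d) & (b | d) & (~c | a | ~b | ~d) & (~a | c | ~b | ~d)   (simplify)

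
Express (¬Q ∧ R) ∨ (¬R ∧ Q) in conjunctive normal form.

(¬Q ∧ R) ∨ (¬R ∧ Q)
≡ (¬Q ∨ ¬R) ∧ (¬Q ∨ Q) ∧ (R ∨ ¬R) ∧ (R ∨ Q)   (distribute ∨ over ∧)
≡ (¬Q ∨ ¬R) ∧ (R ∨ Q)   (simplify)

(¬Q ∨ ¬R) ∧ (R ∨ Q)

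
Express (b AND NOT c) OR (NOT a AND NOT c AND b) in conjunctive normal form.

b AND NOT c

(b AND NOT c) OR (NOT a AND NOT c AND b)
≡ (b OR NOT a) AND (b OR NOT c) AND (b OR b) AND (NOT c OR NOT a) AND (NOT c OR NOT c) AND (NOT c OR b)
≡ b AND NOT c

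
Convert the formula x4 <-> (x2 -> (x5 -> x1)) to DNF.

x4 <-> (x2 -> (x5 -> x1))
≡ (x4 -> (x2 -> (x5 -> x1))) & ((x2 -> (x5 -> x1)) -> x4)   — eliminate <->
≡ (~x4 | (x2 -> (x5 -> x1))) & ((x2 -> (x5 -> x1)) -> x4)   — eliminate ->
≡ (~x4 | ~x2 | (x5 -> x1)) & ((x2 -> (x5 -> x1)) -> x4)   — eliminate ->
≡ (~x4 | ~x2 | ~x5 | x1) & ((x2 -> (x5 -> x1)) -> x4)   — eliminate ->
≡ (~x4 | ~x2 | ~x5 | x1) & (~(x2 -> (x5 -> x1)) | x4)   — eliminate ->
≡ (~x4 | ~x2 | ~x5 | x1) & (~(~x2 | (x5 -> x1)) | x4)   — eliminate ->
≡ (~x4 | ~x2 | ~x5 | x1) & (~(~x2 | ~x5 | x1) | x4)   — eliminate ->
≡ (~x4 | ~x2 | ~x5 | x1) & ((~~x2 & ~~x5 & ~x1) | x4)   — De Morgan
≡ (~x4 | ~x2 | ~x5 | x1) & ((x2 & ~~x5 & ~x1) | x4)   — double negation
≡ (~x4 | ~x2 | ~x5 | x1) & ((x2 & x5 & ~x1) | x4)   — double negation
≡ (~x4 & x2 & x5 & ~x1) | (~x4 & x4) | (~x2 & x2 & x5 & ~x1) | (~x2 & x4) | (~x5 & x2 & x5 & ~x1) | (~x5 & x4) | (x1 & x2 & x5 & ~x1) | (x1 & x4)   — distribute & over |
≡ (~x4 & x2 & x5 & ~x1) | (~x2 & x4) | (~x5 & x4) | (x1 & x4)   — simplify

(~x4 & x2 & x5 & ~x1) | (~x2 & x4) | (~x5 & x4) | (x1 & x4)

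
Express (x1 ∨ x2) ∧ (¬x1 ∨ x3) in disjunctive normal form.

(x1 ∧ x3) ∨ (x2 ∧ ¬x1) ∨ (x2 ∧ x3)

(x1 ∨ x2) ∧ (¬x1 ∨ x3)
≡ (x1 ∧ ¬x1) ∨ (x1 ∧ x3) ∨ (x2 ∧ ¬x1) ∨ (x2 ∧ x3)   — distribute ∧ over ∨
≡ (x1 ∧ x3) ∨ (x2 ∧ ¬x1) ∨ (x2 ∧ x3)   — simplify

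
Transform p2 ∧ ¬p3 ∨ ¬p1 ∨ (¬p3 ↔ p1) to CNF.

¬p3 ∨ ¬p1

p2 ∧ ¬p3 ∨ ¬p1 ∨ (¬p3 ↔ p1)
≡ p2 ∧ ¬p3 ∨ ¬p1 ∨ (¬p3 → p1) ∧ (p1 → ¬p3)   — eliminate ↔
≡ p2 ∧ ¬p3 ∨ ¬p1 ∨ (¬¬p3 ∨ p1) ∧ (p1 → ¬p3)   — eliminate →
≡ p2 ∧ ¬p3 ∨ ¬p1 ∨ (¬¬p3 ∨ p1) ∧ (¬p1 ∨ ¬p3)   — eliminate →
≡ p2 ∧ ¬p3 ∨ ¬p1 ∨ (p3 ∨ p1) ∧ (¬p1 ∨ ¬p3)   — double negation
≡ (p2 ∨ ¬p1 ∨ p3 ∨ p1) ∧ (p2 ∨ ¬p1 ∨ ¬p1 ∨ ¬p3) ∧ (¬p3 ∨ ¬p1 ∨ p3 ∨ p1) ∧ (¬p3 ∨ ¬p1 ∨ ¬p1 ∨ ¬p3)   — distribute ∨ over ∧
≡ ¬p3 ∨ ¬p1   — simplify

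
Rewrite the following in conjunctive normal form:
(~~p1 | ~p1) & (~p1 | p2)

(~~p1 | ~p1) & (~p1 | p2)
≡ (p1 | ~p1) & (~p1 | p2)   (double negation)
≡ ~p1 | p2   (simplify)

~p1 | p2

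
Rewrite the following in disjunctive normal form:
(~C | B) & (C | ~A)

(~C & ~A) | (B & C) | (B & ~A)

(~C | B) & (C | ~A)
≡ (~C & C) | (~C & ~A) | (B & C) | (B & ~A)
≡ (~C & ~A) | (B & C) | (B & ~A)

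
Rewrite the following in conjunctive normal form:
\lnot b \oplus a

(\lnot b \lor a) \land (b \lor \lnot a)

\lnot b \oplus a
⇔ (\lnot b \lor a) \land \lnot (\lnot b \land a)   [expand \oplus]
⇔ (\lnot b \lor a) \land (\lnot \lnot b \lor \lnot a)   [De Morgan]
⇔ (\lnot b \lor a) \land (b \lor \lnot a)   [double negation]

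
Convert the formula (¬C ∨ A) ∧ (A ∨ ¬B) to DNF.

(¬C ∧ ¬B) ∨ A

(¬C ∨ A) ∧ (A ∨ ¬B)
≡ (¬C ∧ A) ∨ (¬C ∧ ¬B) ∨ (A ∧ A) ∨ (A ∧ ¬B)   [distribute ∧ over ∨]
≡ (¬C ∧ ¬B) ∨ A   [simplify]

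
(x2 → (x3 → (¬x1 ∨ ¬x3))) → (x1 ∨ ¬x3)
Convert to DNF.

x1 ∨ ¬x3

(x2 → (x3 → (¬x1 ∨ ¬x3))) → (x1 ∨ ¬x3)
= ¬(x2 → (x3 → (¬x1 ∨ ¬x3))) ∨ x1 ∨ ¬x3
= ¬(¬x2 ∨ (x3 → (¬x1 ∨ ¬x3))) ∨ x1 ∨ ¬x3
= ¬(¬x2 ∨ ¬x3 ∨ ¬x1 ∨ ¬x3) ∨ x1 ∨ ¬x3
= (¬¬x2 ∧ ¬¬x3 ∧ ¬¬x1 ∧ ¬¬x3) ∨ x1 ∨ ¬x3
= (x2 ∧ ¬¬x3 ∧ ¬¬x1 ∧ ¬¬x3) ∨ x1 ∨ ¬x3
= (x2 ∧ x3 ∧ ¬¬x1 ∧ ¬¬x3) ∨ x1 ∨ ¬x3
= (x2 ∧ x3 ∧ x1 ∧ ¬¬x3) ∨ x1 ∨ ¬x3
= (x2 ∧ x3 ∧ x1 ∧ x3) ∨ x1 ∨ ¬x3
= x1 ∨ ¬x3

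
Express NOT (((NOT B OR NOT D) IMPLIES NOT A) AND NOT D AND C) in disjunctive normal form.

NOT (((NOT B OR NOT D) IMPLIES NOT A) AND NOT D AND C)
≡ NOT ((NOT (NOT B OR NOT D) OR NOT A) AND NOT D AND C)   [eliminate IMPLIES]
≡ NOT (NOT (NOT B OR NOT D) OR NOT A) OR NOT NOT D OR NOT C   [De Morgan]
≡ (NOT NOT (NOT B OR NOT D) AND NOT NOT A) OR NOT NOT D OR NOT C   [De Morgan]
≡ ((NOT B OR NOT D) AND NOT NOT A) OR NOT NOT D OR NOT C   [double negation]
≡ ((NOT B OR NOT D) AND A) OR NOT NOT D OR NOT C   [double negation]
≡ ((NOT B OR NOT D) AND A) OR D OR NOT C   [double negation]
≡ (NOT B AND A) OR (NOT D AND A) OR D OR NOT C   [distribute AND over OR]

(NOT B AND A) OR (NOT D AND A) OR D OR NOT C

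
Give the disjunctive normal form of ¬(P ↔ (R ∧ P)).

¬(P ↔ (R ∧ P))
⇔ ¬((P → (R ∧ P)) ∧ ((R ∧ P) → P))
⇔ ¬((¬P ∨ (R ∧ P)) ∧ ((R ∧ P) → P))
⇔ ¬((¬P ∨ (R ∧ P)) ∧ (¬(R ∧ P) ∨ P))
⇔ ¬(¬P ∨ (R ∧ P)) ∨ ¬(¬(R ∧ P) ∨ P)
⇔ (¬¬P ∧ ¬(R ∧ P)) ∨ ¬(¬(R ∧ P) ∨ P)
⇔ (P ∧ ¬(R ∧ P)) ∨ ¬(¬(R ∧ P) ∨ P)
⇔ (P ∧ (¬R ∨ ¬P)) ∨ ¬(¬(R ∧ P) ∨ P)
⇔ (P ∧ (¬R ∨ ¬P)) ∨ (¬¬(R ∧ P) ∧ ¬P)
⇔ (P ∧ (¬R ∨ ¬P)) ∨ (R ∧ P ∧ ¬P)
⇔ (P ∧ ¬R) ∨ (P ∧ ¬P) ∨ (R ∧ P ∧ ¬P)
⇔ P ∧ ¬R

P ∧ ¬R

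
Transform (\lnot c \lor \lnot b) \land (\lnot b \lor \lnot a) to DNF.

(\lnot c \land \lnot a) \lor \lnot b

(\lnot c \lor \lnot b) \land (\lnot b \lor \lnot a)
⇔ (\lnot c \land \lnot b) \lor (\lnot c \land \lnot a) \lor (\lnot b \land \lnot b) \lor (\lnot b \land \lnot a)   — distribute \land over \lor
⇔ (\lnot c \land \lnot a) \lor \lnot b   — simplify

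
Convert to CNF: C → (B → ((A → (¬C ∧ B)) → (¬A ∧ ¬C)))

C → (B → ((A → (¬C ∧ B)) → (¬A ∧ ¬C)))
⇔ ¬C ∨ (B → ((A → (¬C ∧ B)) → (¬A ∧ ¬C)))   [eliminate →]
⇔ ¬C ∨ ¬B ∨ ((A → (¬C ∧ B)) → (¬A ∧ ¬C))   [eliminate →]
⇔ ¬C ∨ ¬B ∨ ¬(A → (¬C ∧ B)) ∨ (¬A ∧ ¬C)   [eliminate →]
⇔ ¬C ∨ ¬B ∨ ¬(¬A ∨ (¬C ∧ B)) ∨ (¬A ∧ ¬C)   [eliminate →]
⇔ ¬C ∨ ¬B ∨ (¬¬A ∧ ¬(¬C ∧ B)) ∨ (¬A ∧ ¬C)   [De Morgan]
⇔ ¬C ∨ ¬B ∨ (A ∧ ¬(¬C ∧ B)) ∨ (¬A ∧ ¬C)   [double negation]
⇔ ¬C ∨ ¬B ∨ (A ∧ (¬¬C ∨ ¬B)) ∨ (¬A ∧ ¬C)   [De Morgan]
⇔ ¬C ∨ ¬B ∨ (A ∧ (C ∨ ¬B)) ∨ (¬A ∧ ¬C)   [double negation]
⇔ (¬C ∨ ¬B ∨ A ∨ ¬A) ∧ (¬C ∨ ¬B ∨ A ∨ ¬C) ∧ (¬C ∨ ¬B ∨ C ∨ ¬B ∨ ¬A) ∧ (¬C ∨ ¬B ∨ C ∨ ¬B ∨ ¬C)   [distribute ∨ over ∧]
⇔ ¬C ∨ ¬B ∨ A   [simplify]

¬C ∨ ¬B ∨ A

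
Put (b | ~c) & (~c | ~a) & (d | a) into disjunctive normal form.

(b | ~c) & (~c | ~a) & (d | a)
⇔ (b & ~c & d) | (b & ~c & a) | (b & ~a & d) | (b & ~a & a) | (~c & ~c & d) | (~c & ~c & a) | (~c & ~a & d) | (~c & ~a & a)   [distribute & over |]
⇔ (b & ~a & d) | (~c & d) | (~c & a)   [simplify]

(b & ~a & d) | (~c & d) | (~c & a)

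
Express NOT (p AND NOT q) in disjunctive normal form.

NOT p OR q

NOT (p AND NOT q)
≡ NOT p OR NOT NOT q   [De Morgan]
≡ NOT p OR q   [double negation]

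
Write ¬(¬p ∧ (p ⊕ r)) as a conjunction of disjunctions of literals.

¬(¬p ∧ (p ⊕ r))
⇔ ¬(¬p ∧ (p ∨ r) ∧ ¬(p ∧ r))   [expand ⊕]
⇔ ¬¬p ∨ ¬(p ∨ r) ∨ ¬¬(p ∧ r)   [De Morgan]
⇔ p ∨ ¬(p ∨ r) ∨ ¬¬(p ∧ r)   [double negation]
⇔ p ∨ (¬p ∧ ¬r) ∨ ¬¬(p ∧ r)   [De Morgan]
⇔ p ∨ (¬p ∧ ¬r) ∨ (p ∧ r)   [double negation]
⇔ (p ∨ ¬p ∨ p) ∧ (p ∨ ¬p ∨ r) ∧ (p ∨ ¬r ∨ p) ∧ (p ∨ ¬r ∨ r)   [distribute ∨ over ∧]
⇔ p ∨ ¬r   [simplify]

p ∨ ¬r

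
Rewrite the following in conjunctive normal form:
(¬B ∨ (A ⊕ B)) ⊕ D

(¬B ∨ (A ⊕ B)) ⊕ D
≡ (¬B ∨ (A ⊕ B) ∨ D) ∧ ¬((¬B ∨ (A ⊕ B)) ∧ D)   [expand ⊕]
≡ (¬B ∨ ((A ∨ B) ∧ ¬(A ∧ B)) ∨ D) ∧ ¬((¬B ∨ (A ⊕ B)) ∧ D)   [expand ⊕]
≡ (¬B ∨ ((A ∨ B) ∧ ¬(A ∧ B)) ∨ D) ∧ ¬((¬B ∨ ((A ∨ B) ∧ ¬(A ∧ B))) ∧ D)   [expand ⊕]
≡ (¬B ∨ ((A ∨ B) ∧ (¬A ∨ ¬B)) ∨ D) ∧ ¬((¬B ∨ ((A ∨ B) ∧ ¬(A ∧ B))) ∧ D)   [De Morgan]
≡ (¬B ∨ ((A ∨ B) ∧ (¬A ∨ ¬B)) ∨ D) ∧ (¬(¬B ∨ ((A ∨ B) ∧ ¬(A ∧ B))) ∨ ¬D)   [De Morgan]
≡ (¬B ∨ ((A ∨ B) ∧ (¬A ∨ ¬B)) ∨ D) ∧ ((¬¬B ∧ ¬((A ∨ B) ∧ ¬(A ∧ B))) ∨ ¬D)   [De Morgan]
≡ (¬B ∨ ((A ∨ B) ∧ (¬A ∨ ¬B)) ∨ D) ∧ ((B ∧ ¬((A ∨ B) ∧ ¬(A ∧ B))) ∨ ¬D)   [double negation]
≡ (¬B ∨ ((A ∨ B) ∧ (¬A ∨ ¬B)) ∨ D) ∧ ((B ∧ (¬(A ∨ B) ∨ ¬¬(A ∧ B))) ∨ ¬D)   [De Morgan]
≡ (¬B ∨ ((A ∨ B) ∧ (¬A ∨ ¬B)) ∨ D) ∧ ((B ∧ ((¬A ∧ ¬B) ∨ ¬¬(A ∧ B))) ∨ ¬D)   [De Morgan]
≡ (¬B ∨ ((A ∨ B) ∧ (¬A ∨ ¬B)) ∨ D) ∧ ((B ∧ ((¬A ∧ ¬B) ∨ (A ∧ B))) ∨ ¬D)   [double negation]
≡ (¬B ∨ A ∨ B ∨ D) ∧ (¬B ∨ ¬A ∨ ¬B ∨ D) ∧ (B ∨ ¬D) ∧ (¬A ∨ A ∨ ¬D) ∧ (¬A ∨ B ∨ ¬D) ∧ (¬B ∨ A ∨ ¬D) ∧ (¬B ∨ B ∨ ¬D)   [distribute ∨ over ∧]
≡ (¬B ∨ ¬A ∨ D) ∧ (B ∨ ¬D) ∧ (¬B ∨ A ∨ ¬D)   [simplify]

(¬B ∨ ¬A ∨ D) ∧ (B ∨ ¬D) ∧ (¬B ∨ A ∨ ¬D)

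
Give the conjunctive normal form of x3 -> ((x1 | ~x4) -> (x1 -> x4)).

~x3 | ~x1 | x4

x3 -> ((x1 | ~x4) -> (x1 -> x4))
⇔ ~x3 | ((x1 | ~x4) -> (x1 -> x4))   [eliminate ->]
⇔ ~x3 | ~(x1 | ~x4) | (x1 -> x4)   [eliminate ->]
⇔ ~x3 | ~(x1 | ~x4) | ~x1 | x4   [eliminate ->]
⇔ ~x3 | (~x1 & ~~x4) | ~x1 | x4   [De Morgan]
⇔ ~x3 | (~x1 & x4) | ~x1 | x4   [double negation]
⇔ (~x3 | ~x1 | ~x1 | x4) & (~x3 | x4 | ~x1 | x4)   [distribute | over &]
⇔ ~x3 | ~x1 | x4   [simplify]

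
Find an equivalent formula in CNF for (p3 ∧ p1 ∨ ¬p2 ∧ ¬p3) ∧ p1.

(p3 ∧ p1 ∨ ¬p2 ∧ ¬p3) ∧ p1
≡ (p3 ∨ ¬p2) ∧ (p3 ∨ ¬p3) ∧ (p1 ∨ ¬p2) ∧ (p1 ∨ ¬p3) ∧ p1   — distribute ∨ over ∧
≡ (p3 ∨ ¬p2) ∧ p1   — simplify

(p3 ∨ ¬p2) ∧ p1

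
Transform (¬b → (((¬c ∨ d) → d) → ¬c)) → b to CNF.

c ∨ b

(¬b → (((¬c ∨ d) → d) → ¬c)) → b
⇔ ¬(¬b → (((¬c ∨ d) → d) → ¬c)) ∨ b
⇔ ¬(¬¬b ∨ (((¬c ∨ d) → d) → ¬c)) ∨ b
⇔ ¬(¬¬b ∨ ¬((¬c ∨ d) → d) ∨ ¬c) ∨ b
⇔ ¬(¬¬b ∨ ¬(¬(¬c ∨ d) ∨ d) ∨ ¬c) ∨ b
⇔ (¬¬¬b ∧ ¬¬(¬(¬c ∨ d) ∨ d) ∧ ¬¬c) ∨ b
⇔ (¬b ∧ ¬¬(¬(¬c ∨ d) ∨ d) ∧ ¬¬c) ∨ b
⇔ (¬b ∧ (¬(¬c ∨ d) ∨ d) ∧ ¬¬c) ∨ b
⇔ (¬b ∧ ((¬¬c ∧ ¬d) ∨ d) ∧ ¬¬c) ∨ b
⇔ (¬b ∧ ((c ∧ ¬d) ∨ d) ∧ ¬¬c) ∨ b
⇔ (¬b ∧ ((c ∧ ¬d) ∨ d) ∧ c) ∨ b
⇔ (¬b ∨ b) ∧ (c ∨ d ∨ b) ∧ (¬d ∨ d ∨ b) ∧ (c ∨ b)
⇔ c ∨ b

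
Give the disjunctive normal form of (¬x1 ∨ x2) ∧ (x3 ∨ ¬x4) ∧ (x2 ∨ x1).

(¬x1 ∨ x2) ∧ (x3 ∨ ¬x4) ∧ (x2 ∨ x1)
≡ (¬x1 ∧ x3 ∧ x2) ∨ (¬x1 ∧ x3 ∧ x1) ∨ (¬x1 ∧ ¬x4 ∧ x2) ∨ (¬x1 ∧ ¬x4 ∧ x1) ∨ (x2 ∧ x3 ∧ x2) ∨ (x2 ∧ x3 ∧ x1) ∨ (x2 ∧ ¬x4 ∧ x2) ∨ (x2 ∧ ¬x4 ∧ x1)   — distribute ∧ over ∨
≡ (x2 ∧ x3) ∨ (x2 ∧ ¬x4)   — simplify

(x2 ∧ x3) ∨ (x2 ∧ ¬x4)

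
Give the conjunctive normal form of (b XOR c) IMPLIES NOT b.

(b XOR c) IMPLIES NOT b
= NOT (b XOR c) OR NOT b   (eliminate IMPLIES)
= NOT ((b OR c) AND NOT (b AND c)) OR NOT b   (expand XOR)
= NOT (b OR c) OR NOT NOT (b AND c) OR NOT b   (De Morgan)
= (NOT b AND NOT c) OR NOT NOT (b AND c) OR NOT b   (De Morgan)
= (NOT b AND NOT c) OR (b AND c) OR NOT b   (double negation)
= (NOT b OR b OR NOT b) AND (NOT b OR c OR NOT b) AND (NOT c OR b OR NOT b) AND (NOT c OR c OR NOT b)   (distribute OR over AND)
= NOT b OR c   (simplify)

NOT b OR c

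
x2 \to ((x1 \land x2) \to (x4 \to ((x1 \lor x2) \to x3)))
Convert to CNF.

\lnot x2 \lor \lnot x1 \lor \lnot x4 \lor x3

x2 \to ((x1 \land x2) \to (x4 \to ((x1 \lor x2) \to x3)))
⇔ \lnot x2 \lor ((x1 \land x2) \to (x4 \to ((x1 \lor x2) \to x3)))
⇔ \lnot x2 \lor \lnot (x1 \land x2) \lor (x4 \to ((x1 \lor x2) \to x3))
⇔ \lnot x2 \lor \lnot (x1 \land x2) \lor \lnot x4 \lor ((x1 \lor x2) \to x3)
⇔ \lnot x2 \lor \lnot (x1 \land x2) \lor \lnot x4 \lor \lnot (x1 \lor x2) \lor x3
⇔ \lnot x2 \lor \lnot x1 \lor \lnot x2 \lor \lnot x4 \lor \lnot (x1 \lor x2) \lor x3
⇔ \lnot x2 \lor \lnot x1 \lor \lnot x2 \lor \lnot x4 \lor (\lnot x1 \land \lnot x2) \lor x3
⇔ (\lnot x2 \lor \lnot x1 \lor \lnot x2 \lor \lnot x4 \lor \lnot x1 \lor x3) \land (\lnot x2 \lor \lnot x1 \lor \lnot x2 \lor \lnot x4 \lor \lnot x2 \lor x3)
⇔ \lnot x2 \lor \lnot x1 \lor \lnot x4 \lor x3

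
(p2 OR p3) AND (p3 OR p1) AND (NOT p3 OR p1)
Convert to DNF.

(p2 OR p3) AND (p3 OR p1) AND (NOT p3 OR p1)
⇔ (p2 AND p3 AND NOT p3) OR (p2 AND p3 AND p1) OR (p2 AND p1 AND NOT p3) OR (p2 AND p1 AND p1) OR (p3 AND p3 AND NOT p3) OR (p3 AND p3 AND p1) OR (p3 AND p1 AND NOT p3) OR (p3 AND p1 AND p1)   (distribute AND over OR)
⇔ (p2 AND p1) OR (p3 AND p1)   (simplify)

(p2 AND p1) OR (p3 AND p1)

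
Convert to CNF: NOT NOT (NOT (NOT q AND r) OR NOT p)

NOT NOT (NOT (NOT q AND r) OR NOT p)
= NOT (NOT q AND r) OR NOT p
= NOT NOT q OR NOT r OR NOT p
= q OR NOT r OR NOT p

q OR NOT r OR NOT p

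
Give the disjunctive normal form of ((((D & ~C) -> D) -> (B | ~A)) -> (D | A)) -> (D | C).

((((D & ~C) -> D) -> (B | ~A)) -> (D | A)) -> (D | C)
⇔ ~((((D & ~C) -> D) -> (B | ~A)) -> (D | A)) | D | C   [eliminate ->]
⇔ ~(~(((D & ~C) -> D) -> (B | ~A)) | D | A) | D | C   [eliminate ->]
⇔ ~(~(~((D & ~C) -> D) | B | ~A) | D | A) | D | C   [eliminate ->]
⇔ ~(~(~(~(D & ~C) | D) | B | ~A) | D | A) | D | C   [eliminate ->]
⇔ (~~(~(~(D & ~C) | D) | B | ~A) & ~D & ~A) | D | C   [De Morgan]
⇔ ((~(~(D & ~C) | D) | B | ~A) & ~D & ~A) | D | C   [double negation]
⇔ (((~~(D & ~C) & ~D) | B | ~A) & ~D & ~A) | D | C   [De Morgan]
⇔ (((D & ~C & ~D) | B | ~A) & ~D & ~A) | D | C   [double negation]
⇔ (D & ~C & ~D & ~D & ~A) | (B & ~D & ~A) | (~A & ~D & ~A) | D | C   [distribute & over |]
⇔ (~A & ~D) | D | C   [simplify]

(~A & ~D) | D | C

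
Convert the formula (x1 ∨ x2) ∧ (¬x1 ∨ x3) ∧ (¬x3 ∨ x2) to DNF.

(x1 ∨ x2) ∧ (¬x1 ∨ x3) ∧ (¬x3 ∨ x2)
≡ (x1 ∧ ¬x1 ∧ ¬x3) ∨ (x1 ∧ ¬x1 ∧ x2) ∨ (x1 ∧ x3 ∧ ¬x3) ∨ (x1 ∧ x3 ∧ x2) ∨ (x2 ∧ ¬x1 ∧ ¬x3) ∨ (x2 ∧ ¬x1 ∧ x2) ∨ (x2 ∧ x3 ∧ ¬x3) ∨ (x2 ∧ x3 ∧ x2)   — distribute ∧ over ∨
≡ (x2 ∧ ¬x1) ∨ (x2 ∧ x3)   — simplify

(x2 ∧ ¬x1) ∨ (x2 ∧ x3)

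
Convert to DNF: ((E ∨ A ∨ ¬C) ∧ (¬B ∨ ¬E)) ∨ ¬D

((E ∨ A ∨ ¬C) ∧ (¬B ∨ ¬E)) ∨ ¬D
⇔ (E ∧ ¬B) ∨ (E ∧ ¬E) ∨ (A ∧ ¬B) ∨ (A ∧ ¬E) ∨ (¬C ∧ ¬B) ∨ (¬C ∧ ¬E) ∨ ¬D   [distribute ∧ over ∨]
⇔ (E ∧ ¬B) ∨ (A ∧ ¬B) ∨ (A ∧ ¬E) ∨ (¬C ∧ ¬B) ∨ (¬C ∧ ¬E) ∨ ¬D   [simplify]

(E ∧ ¬B) ∨ (A ∧ ¬B) ∨ (A ∧ ¬E) ∨ (¬C ∧ ¬B) ∨ (¬C ∧ ¬E) ∨ ¬D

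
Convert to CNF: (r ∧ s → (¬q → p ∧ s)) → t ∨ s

s ∨ t

(r ∧ s → (¬q → p ∧ s)) → t ∨ s
⇔ ¬(r ∧ s → (¬q → p ∧ s)) ∨ t ∨ s   (eliminate →)
⇔ ¬(¬(r ∧ s) ∨ (¬q → p ∧ s)) ∨ t ∨ s   (eliminate →)
⇔ ¬(¬(r ∧ s) ∨ ¬¬q ∨ p ∧ s) ∨ t ∨ s   (eliminate →)
⇔ ¬¬(r ∧ s) ∧ ¬¬¬q ∧ ¬(p ∧ s) ∨ t ∨ s   (De Morgan)
⇔ r ∧ s ∧ ¬¬¬q ∧ ¬(p ∧ s) ∨ t ∨ s   (double negation)
⇔ r ∧ s ∧ ¬q ∧ ¬(p ∧ s) ∨ t ∨ s   (double negation)
⇔ r ∧ s ∧ ¬q ∧ (¬p ∨ ¬s) ∨ t ∨ s   (De Morgan)
⇔ (r ∨ t ∨ s) ∧ (s ∨ t ∨ s) ∧ (¬q ∨ t ∨ s) ∧ (¬p ∨ ¬s ∨ t ∨ s)   (distribute ∨ over ∧)
⇔ s ∨ t   (simplify)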